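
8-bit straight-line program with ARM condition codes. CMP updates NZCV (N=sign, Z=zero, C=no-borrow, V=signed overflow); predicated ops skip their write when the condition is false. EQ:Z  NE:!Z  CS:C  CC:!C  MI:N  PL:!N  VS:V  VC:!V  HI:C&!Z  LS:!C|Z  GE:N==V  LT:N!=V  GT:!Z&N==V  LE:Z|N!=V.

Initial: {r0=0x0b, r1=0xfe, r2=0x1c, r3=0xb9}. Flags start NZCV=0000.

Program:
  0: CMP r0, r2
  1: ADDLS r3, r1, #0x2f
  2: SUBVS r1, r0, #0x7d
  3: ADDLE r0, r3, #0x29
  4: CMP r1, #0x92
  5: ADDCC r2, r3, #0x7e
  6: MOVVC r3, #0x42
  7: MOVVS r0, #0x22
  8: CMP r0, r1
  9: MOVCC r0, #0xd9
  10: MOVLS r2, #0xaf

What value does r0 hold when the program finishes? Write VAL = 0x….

VAL = 0xd9

0: ✓ CMP  NZCV=1000
1: ✓ ADDLS  r3←0x2d
2: · SUBVS
3: ✓ ADDLE  r0←0x56
4: ✓ CMP  NZCV=0010
5: · ADDCC
6: ✓ MOVVC  r3←0x42
7: · MOVVS
8: ✓ CMP  NZCV=0000
9: ✓ MOVCC  r0←0xd9
10: ✓ MOVLS  r2←0xaf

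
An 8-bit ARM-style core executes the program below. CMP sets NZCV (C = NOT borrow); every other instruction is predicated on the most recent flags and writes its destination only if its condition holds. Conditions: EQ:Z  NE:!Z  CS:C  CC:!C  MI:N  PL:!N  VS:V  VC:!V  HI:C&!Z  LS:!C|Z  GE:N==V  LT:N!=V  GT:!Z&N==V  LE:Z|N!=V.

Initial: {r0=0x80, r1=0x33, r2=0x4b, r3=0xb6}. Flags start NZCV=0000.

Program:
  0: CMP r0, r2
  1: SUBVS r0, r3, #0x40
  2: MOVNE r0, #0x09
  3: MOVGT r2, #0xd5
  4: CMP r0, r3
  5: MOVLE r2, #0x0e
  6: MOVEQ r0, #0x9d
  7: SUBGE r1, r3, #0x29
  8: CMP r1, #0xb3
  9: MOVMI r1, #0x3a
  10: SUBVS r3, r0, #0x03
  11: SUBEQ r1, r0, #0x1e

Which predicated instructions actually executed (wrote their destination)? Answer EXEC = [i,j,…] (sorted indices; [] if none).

0: ✓ CMP  NZCV=0011
1: ✓ SUBVS  r0←0x76
2: ✓ MOVNE  r0←0x09
3: · MOVGT
4: ✓ CMP  NZCV=0000
5: · MOVLE
6: · MOVEQ
7: ✓ SUBGE  r1←0x8d
8: ✓ CMP  NZCV=1000
9: ✓ MOVMI  r1←0x3a
10: · SUBVS
11: · SUBEQ

EXEC = [1,2,7,9]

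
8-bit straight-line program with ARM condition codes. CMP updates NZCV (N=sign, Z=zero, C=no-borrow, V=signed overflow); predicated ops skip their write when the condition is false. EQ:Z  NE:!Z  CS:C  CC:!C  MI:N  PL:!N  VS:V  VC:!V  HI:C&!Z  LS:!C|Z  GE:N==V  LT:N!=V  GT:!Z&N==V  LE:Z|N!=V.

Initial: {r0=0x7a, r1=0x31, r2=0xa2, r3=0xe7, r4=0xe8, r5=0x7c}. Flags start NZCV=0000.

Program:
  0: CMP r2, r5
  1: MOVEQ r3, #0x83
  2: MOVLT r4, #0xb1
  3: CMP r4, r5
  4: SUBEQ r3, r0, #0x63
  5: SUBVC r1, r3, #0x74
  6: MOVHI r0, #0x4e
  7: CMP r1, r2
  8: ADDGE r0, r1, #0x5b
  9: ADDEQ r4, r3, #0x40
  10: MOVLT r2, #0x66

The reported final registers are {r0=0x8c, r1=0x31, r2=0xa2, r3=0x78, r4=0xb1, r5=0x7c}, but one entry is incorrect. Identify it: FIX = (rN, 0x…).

0: ✓ CMP  NZCV=0011
1: · MOVEQ
2: ✓ MOVLT  r4←0xb1
3: ✓ CMP  NZCV=0011
4: · SUBEQ
5: · SUBVC
6: ✓ MOVHI  r0←0x4e
7: ✓ CMP  NZCV=1001
8: ✓ ADDGE  r0←0x8c
9: · ADDEQ
10: · MOVLT

FIX = (r3, 0xe7)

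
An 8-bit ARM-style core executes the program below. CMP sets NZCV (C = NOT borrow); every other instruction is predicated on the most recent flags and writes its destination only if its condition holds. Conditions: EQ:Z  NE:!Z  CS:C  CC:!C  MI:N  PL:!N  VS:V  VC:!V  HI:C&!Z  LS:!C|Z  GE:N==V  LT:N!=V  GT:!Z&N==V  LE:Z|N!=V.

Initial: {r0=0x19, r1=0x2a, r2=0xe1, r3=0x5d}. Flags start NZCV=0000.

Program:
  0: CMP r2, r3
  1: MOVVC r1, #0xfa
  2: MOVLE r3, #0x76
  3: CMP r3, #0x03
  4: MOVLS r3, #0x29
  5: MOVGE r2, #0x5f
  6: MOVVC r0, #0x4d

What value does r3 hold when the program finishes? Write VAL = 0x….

[0] flags=1010 → (cmp)
[1] flags=1010 VC?T → r1=0xfa
[2] flags=1010 LE?T → r3=0x76
[3] flags=0010 → (cmp)
[4] flags=0010 LS?F → skip
[5] flags=0010 GE?T → r2=0x5f
[6] flags=0010 VC?T → r0=0x4d

VAL = 0x76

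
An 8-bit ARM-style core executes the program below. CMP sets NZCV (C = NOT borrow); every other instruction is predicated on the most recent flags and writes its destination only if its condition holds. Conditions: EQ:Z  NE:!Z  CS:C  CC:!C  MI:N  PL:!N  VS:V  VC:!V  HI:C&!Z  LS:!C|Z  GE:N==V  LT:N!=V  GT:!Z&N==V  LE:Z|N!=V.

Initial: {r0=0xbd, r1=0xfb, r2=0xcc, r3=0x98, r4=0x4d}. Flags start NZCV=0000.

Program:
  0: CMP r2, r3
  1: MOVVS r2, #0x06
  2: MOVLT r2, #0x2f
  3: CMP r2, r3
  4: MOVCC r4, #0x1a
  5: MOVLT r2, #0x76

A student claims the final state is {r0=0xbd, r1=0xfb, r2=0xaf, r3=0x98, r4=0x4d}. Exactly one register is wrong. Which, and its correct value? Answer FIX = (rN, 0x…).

FIX = (r2, 0xcc)

0: ✓ CMP  NZCV=0010
1: · MOVVS
2: · MOVLT
3: ✓ CMP  NZCV=0010
4: · MOVCC
5: · MOVLT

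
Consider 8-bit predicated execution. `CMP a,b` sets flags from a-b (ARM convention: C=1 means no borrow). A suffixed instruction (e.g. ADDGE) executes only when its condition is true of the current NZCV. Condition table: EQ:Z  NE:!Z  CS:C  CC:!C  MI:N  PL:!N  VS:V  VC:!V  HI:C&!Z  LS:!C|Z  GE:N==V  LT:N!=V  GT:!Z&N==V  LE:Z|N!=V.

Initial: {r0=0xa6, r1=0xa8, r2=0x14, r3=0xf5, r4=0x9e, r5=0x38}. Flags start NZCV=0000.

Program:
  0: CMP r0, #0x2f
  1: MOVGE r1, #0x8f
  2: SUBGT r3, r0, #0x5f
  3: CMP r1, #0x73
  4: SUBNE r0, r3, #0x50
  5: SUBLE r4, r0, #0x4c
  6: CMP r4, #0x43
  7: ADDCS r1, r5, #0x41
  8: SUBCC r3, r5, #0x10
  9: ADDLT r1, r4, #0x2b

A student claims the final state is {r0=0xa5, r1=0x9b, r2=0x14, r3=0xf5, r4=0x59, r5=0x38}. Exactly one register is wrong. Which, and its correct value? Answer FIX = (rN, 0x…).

FIX = (r1, 0x79)

[0] flags=0011 → (cmp)
[1] flags=0011 GE?F → skip
[2] flags=0011 GT?F → skip
[3] flags=0011 → (cmp)
[4] flags=0011 NE?T → r0=0xa5
[5] flags=0011 LE?T → r4=0x59
[6] flags=0010 → (cmp)
[7] flags=0010 CS?T → r1=0x79
[8] flags=0010 CC?F → skip
[9] flags=0010 LT?F → skip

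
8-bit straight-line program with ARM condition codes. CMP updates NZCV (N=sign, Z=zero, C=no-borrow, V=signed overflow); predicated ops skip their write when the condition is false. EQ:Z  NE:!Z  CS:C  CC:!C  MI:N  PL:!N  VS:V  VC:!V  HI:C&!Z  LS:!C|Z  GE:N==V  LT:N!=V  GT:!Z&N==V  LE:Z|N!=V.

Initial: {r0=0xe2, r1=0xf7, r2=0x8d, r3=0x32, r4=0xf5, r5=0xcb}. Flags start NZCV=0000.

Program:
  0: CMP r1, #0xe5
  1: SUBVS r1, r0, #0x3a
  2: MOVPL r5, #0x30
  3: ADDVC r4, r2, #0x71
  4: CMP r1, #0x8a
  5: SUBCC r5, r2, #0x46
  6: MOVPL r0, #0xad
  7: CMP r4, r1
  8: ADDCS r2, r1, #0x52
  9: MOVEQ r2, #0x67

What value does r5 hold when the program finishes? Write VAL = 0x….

VAL = 0x30

0: ✓ CMP  NZCV=0010
1: · SUBVS
2: ✓ MOVPL  r5←0x30
3: ✓ ADDVC  r4←0xfe
4: ✓ CMP  NZCV=0010
5: · SUBCC
6: ✓ MOVPL  r0←0xad
7: ✓ CMP  NZCV=0010
8: ✓ ADDCS  r2←0x49
9: · MOVEQ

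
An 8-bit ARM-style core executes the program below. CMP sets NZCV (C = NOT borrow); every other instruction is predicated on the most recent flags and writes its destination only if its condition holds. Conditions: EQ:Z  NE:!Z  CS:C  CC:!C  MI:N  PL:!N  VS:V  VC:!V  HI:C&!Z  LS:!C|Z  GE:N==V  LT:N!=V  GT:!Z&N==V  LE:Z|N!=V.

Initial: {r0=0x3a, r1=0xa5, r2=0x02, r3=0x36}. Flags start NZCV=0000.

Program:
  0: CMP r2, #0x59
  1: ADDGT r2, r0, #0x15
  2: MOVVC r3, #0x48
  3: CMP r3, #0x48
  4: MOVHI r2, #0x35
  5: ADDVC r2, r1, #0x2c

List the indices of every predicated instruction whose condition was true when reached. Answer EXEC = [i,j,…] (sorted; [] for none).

EXEC = [2,5]

0: ✓ CMP  NZCV=1000
1: · ADDGT
2: ✓ MOVVC  r3←0x48
3: ✓ CMP  NZCV=0110
4: · MOVHI
5: ✓ ADDVC  r2←0xd1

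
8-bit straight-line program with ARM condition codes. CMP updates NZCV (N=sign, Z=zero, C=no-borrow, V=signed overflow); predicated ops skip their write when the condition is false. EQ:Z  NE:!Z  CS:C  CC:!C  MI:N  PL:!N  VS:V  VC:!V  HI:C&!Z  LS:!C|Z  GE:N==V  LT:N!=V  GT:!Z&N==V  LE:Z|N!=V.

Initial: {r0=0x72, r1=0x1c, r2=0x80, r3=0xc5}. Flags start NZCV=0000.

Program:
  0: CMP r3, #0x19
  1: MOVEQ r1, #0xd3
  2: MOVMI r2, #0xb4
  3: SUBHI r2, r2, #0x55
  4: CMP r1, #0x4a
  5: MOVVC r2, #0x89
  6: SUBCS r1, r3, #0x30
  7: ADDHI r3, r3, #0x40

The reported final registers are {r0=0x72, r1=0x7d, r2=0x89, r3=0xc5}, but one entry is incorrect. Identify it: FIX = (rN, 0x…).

FIX = (r1, 0x1c)

0: ✓ CMP  NZCV=1010
1: · MOVEQ
2: ✓ MOVMI  r2←0xb4
3: ✓ SUBHI  r2←0x5f
4: ✓ CMP  NZCV=1000
5: ✓ MOVVC  r2←0x89
6: · SUBCS
7: · ADDHI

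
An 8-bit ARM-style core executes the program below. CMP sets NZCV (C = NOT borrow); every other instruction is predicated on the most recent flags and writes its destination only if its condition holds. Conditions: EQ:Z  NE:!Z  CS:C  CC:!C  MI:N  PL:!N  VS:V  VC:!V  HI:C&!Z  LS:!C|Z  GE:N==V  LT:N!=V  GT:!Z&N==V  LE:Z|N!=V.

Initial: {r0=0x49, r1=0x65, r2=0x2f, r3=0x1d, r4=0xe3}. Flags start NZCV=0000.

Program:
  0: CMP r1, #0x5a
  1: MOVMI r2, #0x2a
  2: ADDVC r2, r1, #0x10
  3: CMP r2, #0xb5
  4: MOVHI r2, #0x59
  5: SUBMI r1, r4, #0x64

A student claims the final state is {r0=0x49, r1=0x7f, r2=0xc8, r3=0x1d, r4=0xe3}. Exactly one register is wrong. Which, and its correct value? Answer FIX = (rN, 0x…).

FIX = (r2, 0x75)

[0] flags=0010 → (cmp)
[1] flags=0010 MI?F → skip
[2] flags=0010 VC?T → r2=0x75
[3] flags=1001 → (cmp)
[4] flags=1001 HI?F → skip
[5] flags=1001 MI?T → r1=0x7f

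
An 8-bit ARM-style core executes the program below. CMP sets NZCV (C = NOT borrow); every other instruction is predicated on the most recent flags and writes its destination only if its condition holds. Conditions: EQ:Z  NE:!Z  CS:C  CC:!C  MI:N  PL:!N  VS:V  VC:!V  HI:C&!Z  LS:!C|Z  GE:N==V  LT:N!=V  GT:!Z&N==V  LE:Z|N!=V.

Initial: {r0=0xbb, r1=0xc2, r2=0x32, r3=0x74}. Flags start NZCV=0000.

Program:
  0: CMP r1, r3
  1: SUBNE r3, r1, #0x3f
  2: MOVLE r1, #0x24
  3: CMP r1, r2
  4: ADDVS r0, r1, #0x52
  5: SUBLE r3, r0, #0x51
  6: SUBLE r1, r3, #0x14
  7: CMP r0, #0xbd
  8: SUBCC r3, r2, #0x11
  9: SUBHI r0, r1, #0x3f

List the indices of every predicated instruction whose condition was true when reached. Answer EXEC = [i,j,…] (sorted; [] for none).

[0] flags=0011 → (cmp)
[1] flags=0011 NE?T → r3=0x83
[2] flags=0011 LE?T → r1=0x24
[3] flags=1000 → (cmp)
[4] flags=1000 VS?F → skip
[5] flags=1000 LE?T → r3=0x6a
[6] flags=1000 LE?T → r1=0x56
[7] flags=1000 → (cmp)
[8] flags=1000 CC?T → r3=0x21
[9] flags=1000 HI?F → skip

EXEC = [1,2,5,6,8]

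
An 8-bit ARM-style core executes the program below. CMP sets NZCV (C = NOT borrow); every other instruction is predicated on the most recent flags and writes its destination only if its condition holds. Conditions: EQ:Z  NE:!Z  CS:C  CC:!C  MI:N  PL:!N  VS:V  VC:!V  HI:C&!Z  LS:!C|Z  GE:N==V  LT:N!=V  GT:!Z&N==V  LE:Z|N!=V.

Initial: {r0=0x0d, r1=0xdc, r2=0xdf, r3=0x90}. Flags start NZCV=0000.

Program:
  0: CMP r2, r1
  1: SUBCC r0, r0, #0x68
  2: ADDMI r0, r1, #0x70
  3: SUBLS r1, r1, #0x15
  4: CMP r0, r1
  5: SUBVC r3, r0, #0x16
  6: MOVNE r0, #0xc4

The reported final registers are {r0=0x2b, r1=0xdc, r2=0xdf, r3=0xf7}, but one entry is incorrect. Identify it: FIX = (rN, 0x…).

FIX = (r0, 0xc4)

[0] flags=0010 → (cmp)
[1] flags=0010 CC?F → skip
[2] flags=0010 MI?F → skip
[3] flags=0010 LS?F → skip
[4] flags=0000 → (cmp)
[5] flags=0000 VC?T → r3=0xf7
[6] flags=0000 NE?T → r0=0xc4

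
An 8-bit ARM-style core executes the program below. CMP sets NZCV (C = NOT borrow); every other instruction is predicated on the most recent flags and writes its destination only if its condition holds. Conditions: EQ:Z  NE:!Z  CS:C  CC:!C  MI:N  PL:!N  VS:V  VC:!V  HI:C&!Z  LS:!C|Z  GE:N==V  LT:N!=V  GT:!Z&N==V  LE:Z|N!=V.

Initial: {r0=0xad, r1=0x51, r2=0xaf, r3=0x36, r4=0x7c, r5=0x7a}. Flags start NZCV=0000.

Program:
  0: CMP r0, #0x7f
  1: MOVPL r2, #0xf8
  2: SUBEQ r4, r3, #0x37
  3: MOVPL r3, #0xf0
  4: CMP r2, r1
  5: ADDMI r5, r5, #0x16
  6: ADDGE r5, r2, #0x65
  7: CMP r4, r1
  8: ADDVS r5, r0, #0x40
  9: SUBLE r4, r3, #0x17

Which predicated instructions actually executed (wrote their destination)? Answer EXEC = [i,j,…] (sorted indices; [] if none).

EXEC = [1,3,5]

[0] flags=0011 → (cmp)
[1] flags=0011 PL?T → r2=0xf8
[2] flags=0011 EQ?F → skip
[3] flags=0011 PL?T → r3=0xf0
[4] flags=1010 → (cmp)
[5] flags=1010 MI?T → r5=0x90
[6] flags=1010 GE?F → skip
[7] flags=0010 → (cmp)
[8] flags=0010 VS?F → skip
[9] flags=0010 LE?F → skip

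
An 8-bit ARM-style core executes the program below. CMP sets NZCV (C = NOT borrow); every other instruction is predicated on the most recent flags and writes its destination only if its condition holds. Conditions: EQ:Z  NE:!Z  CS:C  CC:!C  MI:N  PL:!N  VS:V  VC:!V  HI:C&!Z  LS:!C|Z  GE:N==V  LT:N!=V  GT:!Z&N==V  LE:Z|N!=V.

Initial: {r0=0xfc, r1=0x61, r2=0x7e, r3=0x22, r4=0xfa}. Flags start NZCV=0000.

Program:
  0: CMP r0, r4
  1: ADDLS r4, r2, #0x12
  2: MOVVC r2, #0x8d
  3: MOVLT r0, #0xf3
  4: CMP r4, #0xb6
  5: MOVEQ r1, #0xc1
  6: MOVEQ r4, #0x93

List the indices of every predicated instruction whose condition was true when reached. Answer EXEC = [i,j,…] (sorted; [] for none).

EXEC = [2]

0: ✓ CMP  NZCV=0010
1: · ADDLS
2: ✓ MOVVC  r2←0x8d
3: · MOVLT
4: ✓ CMP  NZCV=0010
5: · MOVEQ
6: · MOVEQ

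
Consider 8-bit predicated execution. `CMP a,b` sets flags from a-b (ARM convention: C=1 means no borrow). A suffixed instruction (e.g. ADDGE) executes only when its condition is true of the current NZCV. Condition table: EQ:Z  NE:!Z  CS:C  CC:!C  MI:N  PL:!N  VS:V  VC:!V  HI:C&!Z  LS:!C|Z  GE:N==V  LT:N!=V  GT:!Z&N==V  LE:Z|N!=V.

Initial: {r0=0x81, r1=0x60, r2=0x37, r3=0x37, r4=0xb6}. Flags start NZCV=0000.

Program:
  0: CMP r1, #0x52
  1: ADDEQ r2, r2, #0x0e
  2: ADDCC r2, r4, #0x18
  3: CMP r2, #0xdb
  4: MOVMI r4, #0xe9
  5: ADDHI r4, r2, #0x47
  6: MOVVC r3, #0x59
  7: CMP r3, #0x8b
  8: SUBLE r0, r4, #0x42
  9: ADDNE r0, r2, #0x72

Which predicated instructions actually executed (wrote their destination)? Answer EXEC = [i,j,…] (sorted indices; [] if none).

EXEC = [6,9]

0: ✓ CMP  NZCV=0010
1: · ADDEQ
2: · ADDCC
3: ✓ CMP  NZCV=0000
4: · MOVMI
5: · ADDHI
6: ✓ MOVVC  r3←0x59
7: ✓ CMP  NZCV=1001
8: · SUBLE
9: ✓ ADDNE  r0←0xa9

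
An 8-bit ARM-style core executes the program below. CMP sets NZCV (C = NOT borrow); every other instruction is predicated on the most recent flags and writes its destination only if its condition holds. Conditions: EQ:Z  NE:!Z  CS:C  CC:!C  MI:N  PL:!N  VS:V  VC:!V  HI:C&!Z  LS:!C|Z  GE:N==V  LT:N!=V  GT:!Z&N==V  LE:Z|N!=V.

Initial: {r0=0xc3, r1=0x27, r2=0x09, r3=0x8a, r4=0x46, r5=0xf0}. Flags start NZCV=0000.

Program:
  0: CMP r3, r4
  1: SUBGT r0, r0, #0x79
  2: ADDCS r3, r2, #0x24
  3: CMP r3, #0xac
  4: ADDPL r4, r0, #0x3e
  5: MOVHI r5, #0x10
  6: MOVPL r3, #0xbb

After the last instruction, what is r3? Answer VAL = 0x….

VAL = 0x2d

[0] flags=0011 → (cmp)
[1] flags=0011 GT?F → skip
[2] flags=0011 CS?T → r3=0x2d
[3] flags=1001 → (cmp)
[4] flags=1001 PL?F → skip
[5] flags=1001 HI?F → skip
[6] flags=1001 PL?F → skip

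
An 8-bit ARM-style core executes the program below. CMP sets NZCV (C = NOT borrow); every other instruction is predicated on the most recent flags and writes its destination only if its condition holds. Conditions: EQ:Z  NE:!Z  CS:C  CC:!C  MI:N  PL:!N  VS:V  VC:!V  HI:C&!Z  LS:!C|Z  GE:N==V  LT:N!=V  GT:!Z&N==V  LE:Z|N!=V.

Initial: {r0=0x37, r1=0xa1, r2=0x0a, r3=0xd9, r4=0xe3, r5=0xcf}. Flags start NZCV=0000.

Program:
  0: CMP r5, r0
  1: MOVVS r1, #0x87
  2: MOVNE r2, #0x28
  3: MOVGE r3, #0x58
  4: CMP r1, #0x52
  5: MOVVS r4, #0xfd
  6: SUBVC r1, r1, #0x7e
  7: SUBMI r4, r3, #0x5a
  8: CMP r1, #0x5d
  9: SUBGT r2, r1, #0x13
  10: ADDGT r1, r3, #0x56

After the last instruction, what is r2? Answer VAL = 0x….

0: ✓ CMP  NZCV=1010
1: · MOVVS
2: ✓ MOVNE  r2←0x28
3: · MOVGE
4: ✓ CMP  NZCV=0011
5: ✓ MOVVS  r4←0xfd
6: · SUBVC
7: · SUBMI
8: ✓ CMP  NZCV=0011
9: · SUBGT
10: · ADDGT

VAL = 0x28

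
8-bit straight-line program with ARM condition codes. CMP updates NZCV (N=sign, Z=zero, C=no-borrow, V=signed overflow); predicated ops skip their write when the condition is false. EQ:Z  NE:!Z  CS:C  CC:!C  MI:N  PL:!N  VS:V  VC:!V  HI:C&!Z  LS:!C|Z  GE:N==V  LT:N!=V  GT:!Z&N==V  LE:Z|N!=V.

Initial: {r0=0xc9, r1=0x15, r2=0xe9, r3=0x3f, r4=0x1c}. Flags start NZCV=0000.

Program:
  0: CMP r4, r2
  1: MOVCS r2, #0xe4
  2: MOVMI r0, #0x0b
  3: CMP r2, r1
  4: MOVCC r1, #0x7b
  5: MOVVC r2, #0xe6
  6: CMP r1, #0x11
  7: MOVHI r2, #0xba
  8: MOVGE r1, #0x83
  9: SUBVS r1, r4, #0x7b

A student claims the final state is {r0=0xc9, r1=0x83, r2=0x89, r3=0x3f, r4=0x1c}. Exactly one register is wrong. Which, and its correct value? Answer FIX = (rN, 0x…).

[0] flags=0000 → (cmp)
[1] flags=0000 CS?F → skip
[2] flags=0000 MI?F → skip
[3] flags=1010 → (cmp)
[4] flags=1010 CC?F → skip
[5] flags=1010 VC?T → r2=0xe6
[6] flags=0010 → (cmp)
[7] flags=0010 HI?T → r2=0xba
[8] flags=0010 GE?T → r1=0x83
[9] flags=0010 VS?F → skip

FIX = (r2, 0xba)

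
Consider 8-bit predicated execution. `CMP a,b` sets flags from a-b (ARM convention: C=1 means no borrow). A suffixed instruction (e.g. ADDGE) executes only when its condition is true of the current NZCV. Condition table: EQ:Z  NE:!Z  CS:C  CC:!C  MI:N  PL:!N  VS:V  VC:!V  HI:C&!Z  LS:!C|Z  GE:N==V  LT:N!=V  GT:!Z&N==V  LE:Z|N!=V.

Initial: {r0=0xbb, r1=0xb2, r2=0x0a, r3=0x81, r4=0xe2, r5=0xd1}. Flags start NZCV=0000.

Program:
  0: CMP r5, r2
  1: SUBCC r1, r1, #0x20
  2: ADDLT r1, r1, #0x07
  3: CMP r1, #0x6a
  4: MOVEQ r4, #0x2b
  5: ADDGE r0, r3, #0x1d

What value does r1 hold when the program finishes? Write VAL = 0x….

VAL = 0xb9

[0] flags=1010 → (cmp)
[1] flags=1010 CC?F → skip
[2] flags=1010 LT?T → r1=0xb9
[3] flags=0011 → (cmp)
[4] flags=0011 EQ?F → skip
[5] flags=0011 GE?F → skip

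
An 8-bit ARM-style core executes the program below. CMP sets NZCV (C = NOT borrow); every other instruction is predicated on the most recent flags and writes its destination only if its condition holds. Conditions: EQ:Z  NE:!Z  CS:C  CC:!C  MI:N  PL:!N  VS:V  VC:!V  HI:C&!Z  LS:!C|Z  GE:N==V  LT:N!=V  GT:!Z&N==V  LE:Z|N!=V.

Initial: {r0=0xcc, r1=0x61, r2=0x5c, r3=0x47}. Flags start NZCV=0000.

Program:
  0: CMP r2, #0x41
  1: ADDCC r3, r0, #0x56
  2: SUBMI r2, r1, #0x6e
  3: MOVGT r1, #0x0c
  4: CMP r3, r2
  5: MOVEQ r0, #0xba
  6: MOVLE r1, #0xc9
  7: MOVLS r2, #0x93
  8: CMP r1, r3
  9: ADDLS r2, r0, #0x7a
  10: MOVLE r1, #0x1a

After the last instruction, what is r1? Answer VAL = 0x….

VAL = 0x1a

0: ✓ CMP  NZCV=0010
1: · ADDCC
2: · SUBMI
3: ✓ MOVGT  r1←0x0c
4: ✓ CMP  NZCV=1000
5: · MOVEQ
6: ✓ MOVLE  r1←0xc9
7: ✓ MOVLS  r2←0x93
8: ✓ CMP  NZCV=1010
9: · ADDLS
10: ✓ MOVLE  r1←0x1a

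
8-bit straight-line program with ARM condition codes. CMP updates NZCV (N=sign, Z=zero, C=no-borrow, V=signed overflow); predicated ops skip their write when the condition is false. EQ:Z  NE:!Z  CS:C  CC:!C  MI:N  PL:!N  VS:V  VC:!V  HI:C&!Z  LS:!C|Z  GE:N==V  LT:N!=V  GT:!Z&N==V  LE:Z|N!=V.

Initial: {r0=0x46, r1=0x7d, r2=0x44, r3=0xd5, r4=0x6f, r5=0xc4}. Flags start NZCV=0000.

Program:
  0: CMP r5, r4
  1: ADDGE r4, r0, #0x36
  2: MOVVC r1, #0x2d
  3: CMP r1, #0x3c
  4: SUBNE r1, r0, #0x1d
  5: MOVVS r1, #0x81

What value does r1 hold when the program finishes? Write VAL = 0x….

0: ✓ CMP  NZCV=0011
1: · ADDGE
2: · MOVVC
3: ✓ CMP  NZCV=0010
4: ✓ SUBNE  r1←0x29
5: · MOVVS

VAL = 0x29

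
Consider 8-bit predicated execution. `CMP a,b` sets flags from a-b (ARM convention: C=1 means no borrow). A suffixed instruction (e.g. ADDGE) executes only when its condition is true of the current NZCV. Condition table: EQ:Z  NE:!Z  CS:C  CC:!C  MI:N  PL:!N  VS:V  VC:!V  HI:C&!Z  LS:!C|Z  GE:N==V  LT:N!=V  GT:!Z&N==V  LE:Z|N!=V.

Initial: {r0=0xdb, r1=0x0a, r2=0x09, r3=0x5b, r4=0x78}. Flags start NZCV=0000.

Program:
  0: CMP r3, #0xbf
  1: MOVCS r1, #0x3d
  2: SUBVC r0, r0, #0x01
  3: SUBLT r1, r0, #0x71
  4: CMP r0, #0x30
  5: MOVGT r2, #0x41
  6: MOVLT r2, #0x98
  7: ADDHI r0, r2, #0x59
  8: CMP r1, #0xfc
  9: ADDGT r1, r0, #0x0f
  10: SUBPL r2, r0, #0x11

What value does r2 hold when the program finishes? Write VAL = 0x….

[0] flags=1001 → (cmp)
[1] flags=1001 CS?F → skip
[2] flags=1001 VC?F → skip
[3] flags=1001 LT?F → skip
[4] flags=1010 → (cmp)
[5] flags=1010 GT?F → skip
[6] flags=1010 LT?T → r2=0x98
[7] flags=1010 HI?T → r0=0xf1
[8] flags=0000 → (cmp)
[9] flags=0000 GT?T → r1=0x00
[10] flags=0000 PL?T → r2=0xe0

VAL = 0xe0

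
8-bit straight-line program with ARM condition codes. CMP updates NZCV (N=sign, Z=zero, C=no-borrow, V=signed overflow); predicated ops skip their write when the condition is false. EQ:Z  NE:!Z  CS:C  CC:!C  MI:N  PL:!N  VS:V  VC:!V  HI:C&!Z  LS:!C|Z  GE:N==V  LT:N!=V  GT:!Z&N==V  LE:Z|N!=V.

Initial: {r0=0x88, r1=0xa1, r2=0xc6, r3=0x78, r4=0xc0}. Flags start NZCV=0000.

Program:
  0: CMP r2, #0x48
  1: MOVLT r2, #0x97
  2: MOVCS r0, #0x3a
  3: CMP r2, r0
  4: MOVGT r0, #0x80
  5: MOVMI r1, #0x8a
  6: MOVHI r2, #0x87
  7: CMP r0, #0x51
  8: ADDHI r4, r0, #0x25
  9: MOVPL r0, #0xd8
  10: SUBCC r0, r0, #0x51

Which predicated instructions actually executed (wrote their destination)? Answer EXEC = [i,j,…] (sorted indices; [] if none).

EXEC = [1,2,6,10]

[0] flags=0011 → (cmp)
[1] flags=0011 LT?T → r2=0x97
[2] flags=0011 CS?T → r0=0x3a
[3] flags=0011 → (cmp)
[4] flags=0011 GT?F → skip
[5] flags=0011 MI?F → skip
[6] flags=0011 HI?T → r2=0x87
[7] flags=1000 → (cmp)
[8] flags=1000 HI?F → skip
[9] flags=1000 PL?F → skip
[10] flags=1000 CC?T → r0=0xe9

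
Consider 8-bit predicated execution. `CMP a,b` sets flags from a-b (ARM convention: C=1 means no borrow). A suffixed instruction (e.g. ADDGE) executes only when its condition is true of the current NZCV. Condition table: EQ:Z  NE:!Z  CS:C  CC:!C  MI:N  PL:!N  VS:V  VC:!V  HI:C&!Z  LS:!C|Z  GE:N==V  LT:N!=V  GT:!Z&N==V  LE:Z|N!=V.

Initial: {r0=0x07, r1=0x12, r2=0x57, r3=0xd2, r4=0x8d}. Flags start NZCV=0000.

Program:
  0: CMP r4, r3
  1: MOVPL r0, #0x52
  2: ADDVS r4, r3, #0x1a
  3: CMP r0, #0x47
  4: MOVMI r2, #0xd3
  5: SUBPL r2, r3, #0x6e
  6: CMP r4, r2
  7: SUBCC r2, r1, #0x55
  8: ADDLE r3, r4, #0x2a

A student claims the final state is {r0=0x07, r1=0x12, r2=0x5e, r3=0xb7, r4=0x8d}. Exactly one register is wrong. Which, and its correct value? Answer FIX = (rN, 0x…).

[0] flags=1000 → (cmp)
[1] flags=1000 PL?F → skip
[2] flags=1000 VS?F → skip
[3] flags=1000 → (cmp)
[4] flags=1000 MI?T → r2=0xd3
[5] flags=1000 PL?F → skip
[6] flags=1000 → (cmp)
[7] flags=1000 CC?T → r2=0xbd
[8] flags=1000 LE?T → r3=0xb7

FIX = (r2, 0xbd)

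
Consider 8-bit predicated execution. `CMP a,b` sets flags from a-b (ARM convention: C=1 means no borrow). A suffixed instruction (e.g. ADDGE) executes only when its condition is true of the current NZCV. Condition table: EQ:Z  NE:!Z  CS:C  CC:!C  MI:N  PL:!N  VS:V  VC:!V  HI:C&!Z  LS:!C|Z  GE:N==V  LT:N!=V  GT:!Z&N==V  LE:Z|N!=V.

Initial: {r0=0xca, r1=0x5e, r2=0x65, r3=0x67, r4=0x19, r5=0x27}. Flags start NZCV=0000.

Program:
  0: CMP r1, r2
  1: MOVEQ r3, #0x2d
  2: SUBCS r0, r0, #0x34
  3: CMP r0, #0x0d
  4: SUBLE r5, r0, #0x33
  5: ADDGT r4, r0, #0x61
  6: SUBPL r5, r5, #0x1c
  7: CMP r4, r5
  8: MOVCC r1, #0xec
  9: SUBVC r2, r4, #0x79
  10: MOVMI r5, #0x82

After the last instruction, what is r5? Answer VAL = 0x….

0: ✓ CMP  NZCV=1000
1: · MOVEQ
2: · SUBCS
3: ✓ CMP  NZCV=1010
4: ✓ SUBLE  r5←0x97
5: · ADDGT
6: · SUBPL
7: ✓ CMP  NZCV=1001
8: ✓ MOVCC  r1←0xec
9: · SUBVC
10: ✓ MOVMI  r5←0x82

VAL = 0x82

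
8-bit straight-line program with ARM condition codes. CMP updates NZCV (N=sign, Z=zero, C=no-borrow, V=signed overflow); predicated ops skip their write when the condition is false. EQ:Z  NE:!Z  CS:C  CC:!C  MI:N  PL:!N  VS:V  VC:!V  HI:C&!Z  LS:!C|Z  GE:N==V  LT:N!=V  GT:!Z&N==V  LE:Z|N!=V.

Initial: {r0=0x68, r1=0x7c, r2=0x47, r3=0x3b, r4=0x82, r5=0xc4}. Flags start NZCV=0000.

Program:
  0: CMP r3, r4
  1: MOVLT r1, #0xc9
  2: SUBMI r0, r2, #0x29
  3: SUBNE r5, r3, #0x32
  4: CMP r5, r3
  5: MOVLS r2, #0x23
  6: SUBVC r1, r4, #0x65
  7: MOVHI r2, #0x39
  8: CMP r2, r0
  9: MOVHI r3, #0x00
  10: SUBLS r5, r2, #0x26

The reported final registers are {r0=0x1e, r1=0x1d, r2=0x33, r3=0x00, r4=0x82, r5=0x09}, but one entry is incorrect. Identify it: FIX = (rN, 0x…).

0: ✓ CMP  NZCV=1001
1: · MOVLT
2: ✓ SUBMI  r0←0x1e
3: ✓ SUBNE  r5←0x09
4: ✓ CMP  NZCV=1000
5: ✓ MOVLS  r2←0x23
6: ✓ SUBVC  r1←0x1d
7: · MOVHI
8: ✓ CMP  NZCV=0010
9: ✓ MOVHI  r3←0x00
10: · SUBLS

FIX = (r2, 0x23)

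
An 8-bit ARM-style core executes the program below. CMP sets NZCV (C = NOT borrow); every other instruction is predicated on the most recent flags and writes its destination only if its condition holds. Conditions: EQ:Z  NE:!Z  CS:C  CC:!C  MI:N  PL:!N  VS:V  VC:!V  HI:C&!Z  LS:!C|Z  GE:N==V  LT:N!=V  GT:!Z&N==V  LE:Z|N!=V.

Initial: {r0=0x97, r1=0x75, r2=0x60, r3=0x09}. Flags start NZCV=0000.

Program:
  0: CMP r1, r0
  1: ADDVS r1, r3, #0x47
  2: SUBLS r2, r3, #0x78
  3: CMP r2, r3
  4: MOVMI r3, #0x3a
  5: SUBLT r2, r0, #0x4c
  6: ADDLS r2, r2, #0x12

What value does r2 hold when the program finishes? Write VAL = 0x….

VAL = 0x4b

0: ✓ CMP  NZCV=1001
1: ✓ ADDVS  r1←0x50
2: ✓ SUBLS  r2←0x91
3: ✓ CMP  NZCV=1010
4: ✓ MOVMI  r3←0x3a
5: ✓ SUBLT  r2←0x4b
6: · ADDLS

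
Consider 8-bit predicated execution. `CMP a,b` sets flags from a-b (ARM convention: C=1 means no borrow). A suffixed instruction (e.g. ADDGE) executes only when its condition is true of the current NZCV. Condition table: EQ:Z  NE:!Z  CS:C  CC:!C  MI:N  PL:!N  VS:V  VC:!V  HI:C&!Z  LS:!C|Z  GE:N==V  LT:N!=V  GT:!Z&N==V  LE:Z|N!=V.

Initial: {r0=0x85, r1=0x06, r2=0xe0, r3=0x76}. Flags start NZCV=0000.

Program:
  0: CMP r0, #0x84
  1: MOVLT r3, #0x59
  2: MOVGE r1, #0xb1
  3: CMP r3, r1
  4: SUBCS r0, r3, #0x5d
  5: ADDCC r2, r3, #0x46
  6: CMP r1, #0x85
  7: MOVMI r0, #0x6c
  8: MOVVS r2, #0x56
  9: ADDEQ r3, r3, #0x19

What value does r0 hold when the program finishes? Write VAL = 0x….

VAL = 0x85

[0] flags=0010 → (cmp)
[1] flags=0010 LT?F → skip
[2] flags=0010 GE?T → r1=0xb1
[3] flags=1001 → (cmp)
[4] flags=1001 CS?F → skip
[5] flags=1001 CC?T → r2=0xbc
[6] flags=0010 → (cmp)
[7] flags=0010 MI?F → skip
[8] flags=0010 VS?F → skip
[9] flags=0010 EQ?F → skip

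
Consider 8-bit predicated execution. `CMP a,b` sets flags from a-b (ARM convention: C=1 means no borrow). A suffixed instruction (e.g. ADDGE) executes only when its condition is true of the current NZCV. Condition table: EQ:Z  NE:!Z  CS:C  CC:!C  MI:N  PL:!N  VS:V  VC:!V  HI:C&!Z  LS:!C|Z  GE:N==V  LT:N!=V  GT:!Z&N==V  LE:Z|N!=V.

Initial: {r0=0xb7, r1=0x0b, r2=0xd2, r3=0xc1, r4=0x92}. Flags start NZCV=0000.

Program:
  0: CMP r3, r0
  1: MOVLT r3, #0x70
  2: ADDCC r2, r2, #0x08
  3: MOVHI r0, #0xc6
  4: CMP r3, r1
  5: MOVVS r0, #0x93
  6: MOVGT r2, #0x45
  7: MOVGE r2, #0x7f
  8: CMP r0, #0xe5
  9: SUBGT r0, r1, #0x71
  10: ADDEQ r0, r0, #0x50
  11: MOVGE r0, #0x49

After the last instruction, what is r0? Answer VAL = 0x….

VAL = 0xc6

0: ✓ CMP  NZCV=0010
1: · MOVLT
2: · ADDCC
3: ✓ MOVHI  r0←0xc6
4: ✓ CMP  NZCV=1010
5: · MOVVS
6: · MOVGT
7: · MOVGE
8: ✓ CMP  NZCV=1000
9: · SUBGT
10: · ADDEQ
11: · MOVGE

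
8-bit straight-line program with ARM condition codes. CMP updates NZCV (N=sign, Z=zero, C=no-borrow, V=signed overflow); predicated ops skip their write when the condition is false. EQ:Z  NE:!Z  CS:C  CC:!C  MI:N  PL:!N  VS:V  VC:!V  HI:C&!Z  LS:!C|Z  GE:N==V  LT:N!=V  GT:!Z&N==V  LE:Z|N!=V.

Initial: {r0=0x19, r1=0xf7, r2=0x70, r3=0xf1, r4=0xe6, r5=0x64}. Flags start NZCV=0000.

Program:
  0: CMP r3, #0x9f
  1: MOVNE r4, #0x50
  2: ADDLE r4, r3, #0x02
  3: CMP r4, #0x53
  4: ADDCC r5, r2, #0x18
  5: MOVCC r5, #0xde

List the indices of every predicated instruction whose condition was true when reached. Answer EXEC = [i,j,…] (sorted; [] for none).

[0] flags=0010 → (cmp)
[1] flags=0010 NE?T → r4=0x50
[2] flags=0010 LE?F → skip
[3] flags=1000 → (cmp)
[4] flags=1000 CC?T → r5=0x88
[5] flags=1000 CC?T → r5=0xde

EXEC = [1,4,5]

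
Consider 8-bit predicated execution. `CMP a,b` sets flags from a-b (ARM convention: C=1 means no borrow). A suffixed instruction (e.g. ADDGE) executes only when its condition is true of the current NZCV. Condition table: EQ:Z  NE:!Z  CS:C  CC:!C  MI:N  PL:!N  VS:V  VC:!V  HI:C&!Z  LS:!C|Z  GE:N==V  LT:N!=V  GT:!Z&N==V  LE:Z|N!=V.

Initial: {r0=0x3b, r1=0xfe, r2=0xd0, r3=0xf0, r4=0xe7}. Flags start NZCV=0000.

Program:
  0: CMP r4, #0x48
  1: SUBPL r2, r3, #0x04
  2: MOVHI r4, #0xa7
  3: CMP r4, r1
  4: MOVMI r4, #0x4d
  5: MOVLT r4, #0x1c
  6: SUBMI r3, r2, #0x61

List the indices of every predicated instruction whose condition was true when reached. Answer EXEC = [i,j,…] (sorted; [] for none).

0: ✓ CMP  NZCV=1010
1: · SUBPL
2: ✓ MOVHI  r4←0xa7
3: ✓ CMP  NZCV=1000
4: ✓ MOVMI  r4←0x4d
5: ✓ MOVLT  r4←0x1c
6: ✓ SUBMI  r3←0x6f

EXEC = [2,4,5,6]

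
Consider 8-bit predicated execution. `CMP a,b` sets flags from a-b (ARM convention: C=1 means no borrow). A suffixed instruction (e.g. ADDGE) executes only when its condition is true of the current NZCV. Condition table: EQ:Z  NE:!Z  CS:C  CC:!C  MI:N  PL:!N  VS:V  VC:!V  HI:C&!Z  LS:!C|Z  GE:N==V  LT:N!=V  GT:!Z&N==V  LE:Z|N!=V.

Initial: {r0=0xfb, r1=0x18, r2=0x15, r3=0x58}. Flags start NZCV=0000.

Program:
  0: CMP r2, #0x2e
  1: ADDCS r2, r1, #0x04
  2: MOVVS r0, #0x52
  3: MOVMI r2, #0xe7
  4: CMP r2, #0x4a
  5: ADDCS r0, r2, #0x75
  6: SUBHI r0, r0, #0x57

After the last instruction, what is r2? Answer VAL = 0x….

VAL = 0xe7

0: ✓ CMP  NZCV=1000
1: · ADDCS
2: · MOVVS
3: ✓ MOVMI  r2←0xe7
4: ✓ CMP  NZCV=1010
5: ✓ ADDCS  r0←0x5c
6: ✓ SUBHI  r0←0x05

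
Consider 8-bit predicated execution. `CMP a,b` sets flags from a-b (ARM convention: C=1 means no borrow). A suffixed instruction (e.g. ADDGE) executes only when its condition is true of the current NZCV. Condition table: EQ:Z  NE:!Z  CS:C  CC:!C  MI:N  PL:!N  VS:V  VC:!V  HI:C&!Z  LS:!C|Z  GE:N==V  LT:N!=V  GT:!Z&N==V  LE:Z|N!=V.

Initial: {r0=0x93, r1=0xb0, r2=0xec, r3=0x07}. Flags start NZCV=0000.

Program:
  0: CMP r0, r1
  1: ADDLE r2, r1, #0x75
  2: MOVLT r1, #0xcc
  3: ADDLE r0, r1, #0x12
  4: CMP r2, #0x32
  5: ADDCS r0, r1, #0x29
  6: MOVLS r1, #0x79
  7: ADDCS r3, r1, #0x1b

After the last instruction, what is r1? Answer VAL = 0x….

VAL = 0x79

0: ✓ CMP  NZCV=1000
1: ✓ ADDLE  r2←0x25
2: ✓ MOVLT  r1←0xcc
3: ✓ ADDLE  r0←0xde
4: ✓ CMP  NZCV=1000
5: · ADDCS
6: ✓ MOVLS  r1←0x79
7: · ADDCS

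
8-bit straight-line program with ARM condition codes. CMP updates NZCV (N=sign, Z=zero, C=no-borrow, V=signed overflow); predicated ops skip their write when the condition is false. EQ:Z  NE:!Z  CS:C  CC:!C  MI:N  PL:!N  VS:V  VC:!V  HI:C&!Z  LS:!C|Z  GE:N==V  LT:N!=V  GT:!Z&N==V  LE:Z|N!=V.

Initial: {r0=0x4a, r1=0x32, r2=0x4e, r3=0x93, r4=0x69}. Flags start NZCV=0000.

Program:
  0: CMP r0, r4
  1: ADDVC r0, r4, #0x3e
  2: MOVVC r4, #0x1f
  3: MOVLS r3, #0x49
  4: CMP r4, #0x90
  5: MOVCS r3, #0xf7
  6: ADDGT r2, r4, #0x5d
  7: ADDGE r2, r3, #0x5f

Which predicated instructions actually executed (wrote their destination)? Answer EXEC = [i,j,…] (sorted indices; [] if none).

[0] flags=1000 → (cmp)
[1] flags=1000 VC?T → r0=0xa7
[2] flags=1000 VC?T → r4=0x1f
[3] flags=1000 LS?T → r3=0x49
[4] flags=1001 → (cmp)
[5] flags=1001 CS?F → skip
[6] flags=1001 GT?T → r2=0x7c
[7] flags=1001 GE?T → r2=0xa8

EXEC = [1,2,3,6,7]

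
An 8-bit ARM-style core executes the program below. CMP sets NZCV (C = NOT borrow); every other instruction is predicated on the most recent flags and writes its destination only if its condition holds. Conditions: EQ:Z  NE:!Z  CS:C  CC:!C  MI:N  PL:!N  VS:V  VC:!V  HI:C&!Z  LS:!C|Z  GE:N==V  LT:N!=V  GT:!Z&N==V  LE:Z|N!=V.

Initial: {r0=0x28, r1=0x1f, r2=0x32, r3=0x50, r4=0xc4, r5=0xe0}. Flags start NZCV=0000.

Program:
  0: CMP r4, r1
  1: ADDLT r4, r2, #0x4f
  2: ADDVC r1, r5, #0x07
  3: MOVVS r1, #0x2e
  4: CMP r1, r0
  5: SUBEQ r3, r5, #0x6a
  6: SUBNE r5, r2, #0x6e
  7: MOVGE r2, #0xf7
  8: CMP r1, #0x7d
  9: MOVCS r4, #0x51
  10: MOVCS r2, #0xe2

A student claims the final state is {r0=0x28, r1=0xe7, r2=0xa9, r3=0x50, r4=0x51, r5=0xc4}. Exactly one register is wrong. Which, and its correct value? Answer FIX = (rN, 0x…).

FIX = (r2, 0xe2)

0: ✓ CMP  NZCV=1010
1: ✓ ADDLT  r4←0x81
2: ✓ ADDVC  r1←0xe7
3: · MOVVS
4: ✓ CMP  NZCV=1010
5: · SUBEQ
6: ✓ SUBNE  r5←0xc4
7: · MOVGE
8: ✓ CMP  NZCV=0011
9: ✓ MOVCS  r4←0x51
10: ✓ MOVCS  r2←0xe2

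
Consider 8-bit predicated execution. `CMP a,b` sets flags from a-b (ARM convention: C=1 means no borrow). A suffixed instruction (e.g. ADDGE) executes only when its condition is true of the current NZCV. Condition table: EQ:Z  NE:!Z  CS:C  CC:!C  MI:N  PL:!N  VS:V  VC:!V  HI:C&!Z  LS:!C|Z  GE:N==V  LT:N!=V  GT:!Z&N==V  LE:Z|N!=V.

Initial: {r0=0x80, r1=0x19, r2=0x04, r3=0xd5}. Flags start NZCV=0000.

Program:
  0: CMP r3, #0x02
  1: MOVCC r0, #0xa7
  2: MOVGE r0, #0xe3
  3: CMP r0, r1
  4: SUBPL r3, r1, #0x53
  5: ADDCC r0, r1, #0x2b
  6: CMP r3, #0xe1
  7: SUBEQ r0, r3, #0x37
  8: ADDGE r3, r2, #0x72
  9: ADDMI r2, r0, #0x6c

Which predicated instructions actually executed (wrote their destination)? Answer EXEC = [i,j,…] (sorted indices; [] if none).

EXEC = [4,9]

0: ✓ CMP  NZCV=1010
1: · MOVCC
2: · MOVGE
3: ✓ CMP  NZCV=0011
4: ✓ SUBPL  r3←0xc6
5: · ADDCC
6: ✓ CMP  NZCV=1000
7: · SUBEQ
8: · ADDGE
9: ✓ ADDMI  r2←0xec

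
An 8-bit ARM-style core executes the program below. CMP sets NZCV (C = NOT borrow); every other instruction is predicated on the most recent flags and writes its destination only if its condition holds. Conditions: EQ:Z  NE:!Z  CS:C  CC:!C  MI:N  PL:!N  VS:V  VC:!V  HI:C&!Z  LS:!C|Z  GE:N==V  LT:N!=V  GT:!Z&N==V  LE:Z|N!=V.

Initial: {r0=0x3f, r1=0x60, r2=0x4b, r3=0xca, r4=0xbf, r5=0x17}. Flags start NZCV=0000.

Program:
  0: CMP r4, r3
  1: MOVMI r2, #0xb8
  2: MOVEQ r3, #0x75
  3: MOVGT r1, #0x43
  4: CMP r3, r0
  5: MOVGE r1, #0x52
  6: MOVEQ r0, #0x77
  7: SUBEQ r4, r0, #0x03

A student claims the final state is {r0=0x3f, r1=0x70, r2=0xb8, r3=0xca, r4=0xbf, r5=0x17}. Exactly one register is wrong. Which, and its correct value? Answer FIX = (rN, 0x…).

[0] flags=1000 → (cmp)
[1] flags=1000 MI?T → r2=0xb8
[2] flags=1000 EQ?F → skip
[3] flags=1000 GT?F → skip
[4] flags=1010 → (cmp)
[5] flags=1010 GE?F → skip
[6] flags=1010 EQ?F → skip
[7] flags=1010 EQ?F → skip

FIX = (r1, 0x60)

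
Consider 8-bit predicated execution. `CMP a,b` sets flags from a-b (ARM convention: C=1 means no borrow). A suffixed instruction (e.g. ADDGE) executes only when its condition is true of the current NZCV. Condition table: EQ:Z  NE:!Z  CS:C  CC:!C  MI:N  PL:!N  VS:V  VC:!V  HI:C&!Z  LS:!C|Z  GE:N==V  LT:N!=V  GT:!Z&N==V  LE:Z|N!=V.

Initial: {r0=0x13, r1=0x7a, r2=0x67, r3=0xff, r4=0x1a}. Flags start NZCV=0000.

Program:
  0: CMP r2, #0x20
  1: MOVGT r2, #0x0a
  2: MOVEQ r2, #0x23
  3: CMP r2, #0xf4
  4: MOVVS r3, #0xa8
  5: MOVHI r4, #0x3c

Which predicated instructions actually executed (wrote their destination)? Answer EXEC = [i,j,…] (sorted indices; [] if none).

[0] flags=0010 → (cmp)
[1] flags=0010 GT?T → r2=0x0a
[2] flags=0010 EQ?F → skip
[3] flags=0000 → (cmp)
[4] flags=0000 VS?F → skip
[5] flags=0000 HI?F → skip

EXEC = [1]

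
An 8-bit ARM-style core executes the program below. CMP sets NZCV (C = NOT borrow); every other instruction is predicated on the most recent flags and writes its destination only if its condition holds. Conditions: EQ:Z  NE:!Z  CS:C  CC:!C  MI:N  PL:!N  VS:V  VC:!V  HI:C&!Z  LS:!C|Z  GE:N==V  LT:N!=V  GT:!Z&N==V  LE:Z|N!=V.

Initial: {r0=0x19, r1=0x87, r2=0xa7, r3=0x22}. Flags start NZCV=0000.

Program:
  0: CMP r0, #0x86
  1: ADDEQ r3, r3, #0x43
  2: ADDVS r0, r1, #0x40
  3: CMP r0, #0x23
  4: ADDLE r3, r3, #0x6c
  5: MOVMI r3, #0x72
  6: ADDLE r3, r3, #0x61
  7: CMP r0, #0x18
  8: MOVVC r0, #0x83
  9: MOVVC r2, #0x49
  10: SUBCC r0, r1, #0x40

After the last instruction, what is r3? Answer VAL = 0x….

0: ✓ CMP  NZCV=1001
1: · ADDEQ
2: ✓ ADDVS  r0←0xc7
3: ✓ CMP  NZCV=1010
4: ✓ ADDLE  r3←0x8e
5: ✓ MOVMI  r3←0x72
6: ✓ ADDLE  r3←0xd3
7: ✓ CMP  NZCV=1010
8: ✓ MOVVC  r0←0x83
9: ✓ MOVVC  r2←0x49
10: · SUBCC

VAL = 0xd3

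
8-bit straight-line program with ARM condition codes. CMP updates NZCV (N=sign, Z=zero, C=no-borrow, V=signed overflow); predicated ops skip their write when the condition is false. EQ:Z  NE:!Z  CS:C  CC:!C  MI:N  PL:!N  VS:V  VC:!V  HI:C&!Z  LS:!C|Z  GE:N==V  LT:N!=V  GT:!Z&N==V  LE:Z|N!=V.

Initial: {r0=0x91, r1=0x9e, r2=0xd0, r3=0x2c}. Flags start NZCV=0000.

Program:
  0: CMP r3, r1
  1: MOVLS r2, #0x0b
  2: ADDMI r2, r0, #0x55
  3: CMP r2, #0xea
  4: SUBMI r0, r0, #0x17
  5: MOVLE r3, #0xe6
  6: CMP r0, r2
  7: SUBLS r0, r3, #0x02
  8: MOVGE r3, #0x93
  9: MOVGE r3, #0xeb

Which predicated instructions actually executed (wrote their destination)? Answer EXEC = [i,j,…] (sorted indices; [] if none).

0: ✓ CMP  NZCV=1001
1: ✓ MOVLS  r2←0x0b
2: ✓ ADDMI  r2←0xe6
3: ✓ CMP  NZCV=1000
4: ✓ SUBMI  r0←0x7a
5: ✓ MOVLE  r3←0xe6
6: ✓ CMP  NZCV=1001
7: ✓ SUBLS  r0←0xe4
8: ✓ MOVGE  r3←0x93
9: ✓ MOVGE  r3←0xeb

EXEC = [1,2,4,5,7,8,9]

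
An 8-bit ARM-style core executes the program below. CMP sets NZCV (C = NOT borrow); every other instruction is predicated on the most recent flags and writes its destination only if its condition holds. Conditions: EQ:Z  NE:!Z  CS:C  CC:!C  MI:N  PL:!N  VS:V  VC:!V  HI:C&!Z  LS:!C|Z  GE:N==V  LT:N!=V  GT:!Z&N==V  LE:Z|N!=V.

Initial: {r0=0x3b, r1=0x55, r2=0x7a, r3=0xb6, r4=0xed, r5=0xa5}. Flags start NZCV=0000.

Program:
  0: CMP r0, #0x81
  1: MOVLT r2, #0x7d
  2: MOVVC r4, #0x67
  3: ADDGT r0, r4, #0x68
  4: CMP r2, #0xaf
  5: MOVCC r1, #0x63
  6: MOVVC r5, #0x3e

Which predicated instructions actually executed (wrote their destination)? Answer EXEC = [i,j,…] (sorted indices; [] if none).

[0] flags=1001 → (cmp)
[1] flags=1001 LT?F → skip
[2] flags=1001 VC?F → skip
[3] flags=1001 GT?T → r0=0x55
[4] flags=1001 → (cmp)
[5] flags=1001 CC?T → r1=0x63
[6] flags=1001 VC?F → skip

EXEC = [3,5]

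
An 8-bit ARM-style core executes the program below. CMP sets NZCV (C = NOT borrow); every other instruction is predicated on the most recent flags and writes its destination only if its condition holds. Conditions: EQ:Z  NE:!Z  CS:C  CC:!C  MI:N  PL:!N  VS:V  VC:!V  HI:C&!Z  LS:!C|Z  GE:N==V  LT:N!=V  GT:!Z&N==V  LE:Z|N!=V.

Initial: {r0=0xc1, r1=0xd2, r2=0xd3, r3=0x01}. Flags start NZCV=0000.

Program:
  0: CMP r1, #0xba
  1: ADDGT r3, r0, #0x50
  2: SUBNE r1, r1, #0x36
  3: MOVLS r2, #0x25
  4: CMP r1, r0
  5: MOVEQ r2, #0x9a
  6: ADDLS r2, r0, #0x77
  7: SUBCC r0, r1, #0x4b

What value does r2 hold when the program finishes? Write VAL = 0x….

VAL = 0x38

0: ✓ CMP  NZCV=0010
1: ✓ ADDGT  r3←0x11
2: ✓ SUBNE  r1←0x9c
3: · MOVLS
4: ✓ CMP  NZCV=1000
5: · MOVEQ
6: ✓ ADDLS  r2←0x38
7: ✓ SUBCC  r0←0x51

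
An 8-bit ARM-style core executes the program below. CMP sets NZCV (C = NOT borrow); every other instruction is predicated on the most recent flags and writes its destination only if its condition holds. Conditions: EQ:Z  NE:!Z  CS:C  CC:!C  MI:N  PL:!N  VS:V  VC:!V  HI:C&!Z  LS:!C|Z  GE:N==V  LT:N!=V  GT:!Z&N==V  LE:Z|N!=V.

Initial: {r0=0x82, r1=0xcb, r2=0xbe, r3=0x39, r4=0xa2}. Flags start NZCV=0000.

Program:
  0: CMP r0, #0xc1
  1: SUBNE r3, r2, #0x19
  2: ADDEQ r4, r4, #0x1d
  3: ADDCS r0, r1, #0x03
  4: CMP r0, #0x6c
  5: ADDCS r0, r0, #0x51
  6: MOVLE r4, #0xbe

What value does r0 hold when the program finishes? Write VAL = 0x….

VAL = 0xd3

0: ✓ CMP  NZCV=1000
1: ✓ SUBNE  r3←0xa5
2: · ADDEQ
3: · ADDCS
4: ✓ CMP  NZCV=0011
5: ✓ ADDCS  r0←0xd3
6: ✓ MOVLE  r4←0xbe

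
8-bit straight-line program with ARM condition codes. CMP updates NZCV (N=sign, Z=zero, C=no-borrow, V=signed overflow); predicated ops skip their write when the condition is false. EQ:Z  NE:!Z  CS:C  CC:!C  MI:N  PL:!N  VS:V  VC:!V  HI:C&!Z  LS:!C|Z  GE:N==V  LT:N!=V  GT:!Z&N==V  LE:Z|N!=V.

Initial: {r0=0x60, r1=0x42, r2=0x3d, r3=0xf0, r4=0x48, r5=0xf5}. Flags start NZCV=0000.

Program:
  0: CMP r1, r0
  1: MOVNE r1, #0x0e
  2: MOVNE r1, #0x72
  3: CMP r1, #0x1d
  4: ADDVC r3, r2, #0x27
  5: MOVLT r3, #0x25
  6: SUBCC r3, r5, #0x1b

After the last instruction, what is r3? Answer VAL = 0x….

[0] flags=1000 → (cmp)
[1] flags=1000 NE?T → r1=0x0e
[2] flags=1000 NE?T → r1=0x72
[3] flags=0010 → (cmp)
[4] flags=0010 VC?T → r3=0x64
[5] flags=0010 LT?F → skip
[6] flags=0010 CC?F → skip

VAL = 0x64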